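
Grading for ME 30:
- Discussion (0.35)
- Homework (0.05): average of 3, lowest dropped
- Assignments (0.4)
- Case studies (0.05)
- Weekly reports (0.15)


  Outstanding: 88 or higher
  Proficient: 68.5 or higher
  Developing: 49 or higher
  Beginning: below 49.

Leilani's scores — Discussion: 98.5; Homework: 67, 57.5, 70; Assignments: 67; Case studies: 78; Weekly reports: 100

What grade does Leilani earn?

Proficient

Homework: drop 57.5 → average of remaining 2 = 137/2 = 68.5
Weighted total:
  Discussion 98.5 × 0.35 = 34.475
  Homework 68.5 × 0.05 = 3.425
  Assignments 67 × 0.4 = 26.8
  Case studies 78 × 0.05 = 3.9
  Weekly reports 100 × 0.15 = 15
Sum = 83.6
83.6 is ≥ 68.5 and < 88 → Proficient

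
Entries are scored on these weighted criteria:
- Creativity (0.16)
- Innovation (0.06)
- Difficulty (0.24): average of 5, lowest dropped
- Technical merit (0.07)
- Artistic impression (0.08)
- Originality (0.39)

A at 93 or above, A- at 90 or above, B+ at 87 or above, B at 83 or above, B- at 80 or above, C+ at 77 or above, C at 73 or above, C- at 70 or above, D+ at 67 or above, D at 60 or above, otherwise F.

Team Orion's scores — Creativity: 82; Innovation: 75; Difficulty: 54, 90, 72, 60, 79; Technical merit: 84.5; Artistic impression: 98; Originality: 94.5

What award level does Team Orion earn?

Difficulty: drop 54 → average of remaining 4 = 301/4 = 75.25
Weighted total:
  Creativity 82 × 0.16 = 13.12
  Innovation 75 × 0.06 = 4.5
  Difficulty 75.25 × 0.24 = 18.06
  Technical merit 84.5 × 0.07 = 5.915
  Artistic impression 98 × 0.08 = 7.84
  Originality 94.5 × 0.39 = 36.855
Sum = 86.29
86.29 is ≥ 83 and < 87 → B

B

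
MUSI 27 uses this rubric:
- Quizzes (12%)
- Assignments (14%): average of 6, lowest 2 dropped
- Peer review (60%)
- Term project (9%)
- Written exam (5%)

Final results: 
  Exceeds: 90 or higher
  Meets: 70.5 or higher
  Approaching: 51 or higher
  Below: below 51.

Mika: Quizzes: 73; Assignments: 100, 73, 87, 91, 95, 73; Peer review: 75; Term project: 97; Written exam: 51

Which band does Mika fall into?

Meets

Assignments: drop 73, 73 → average of remaining 4 = 373/4 = 93.25
Weighted total:
  Quizzes 73 × 0.12 = 8.76
  Assignments 93.25 × 0.14 = 13.055
  Peer review 75 × 0.6 = 45
  Term project 97 × 0.09 = 8.73
  Written exam 51 × 0.05 = 2.55
Sum = 78.095
78.095 is ≥ 70.5 and < 90 → Meets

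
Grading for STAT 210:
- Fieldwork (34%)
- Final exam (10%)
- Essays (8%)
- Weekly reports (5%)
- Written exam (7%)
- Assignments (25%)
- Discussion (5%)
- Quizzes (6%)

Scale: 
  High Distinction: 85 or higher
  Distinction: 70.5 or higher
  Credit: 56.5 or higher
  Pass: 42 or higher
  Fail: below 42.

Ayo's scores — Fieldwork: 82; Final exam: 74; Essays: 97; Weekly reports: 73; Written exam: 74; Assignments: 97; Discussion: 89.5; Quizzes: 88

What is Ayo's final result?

Weighted total:
  Fieldwork 82 × 0.34 = 27.88
  Final exam 74 × 0.1 = 7.4
  Essays 97 × 0.08 = 7.76
  Weekly reports 73 × 0.05 = 3.65
  Written exam 74 × 0.07 = 5.18
  Assignments 97 × 0.25 = 24.25
  Discussion 89.5 × 0.05 = 4.475
  Quizzes 88 × 0.06 = 5.28
Sum = 85.875
85.875 ≥ 85 → High Distinction

High Distinction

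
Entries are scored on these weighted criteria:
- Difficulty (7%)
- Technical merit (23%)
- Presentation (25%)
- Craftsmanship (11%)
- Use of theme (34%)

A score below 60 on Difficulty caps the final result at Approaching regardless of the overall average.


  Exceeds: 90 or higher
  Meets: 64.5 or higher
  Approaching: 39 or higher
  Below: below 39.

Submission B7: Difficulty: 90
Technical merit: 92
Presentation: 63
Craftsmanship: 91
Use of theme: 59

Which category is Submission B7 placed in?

Difficulty score 90 ≥ 60: minimum met.
Weighted total:
  Difficulty 90 × 0.07 = 6.3
  Technical merit 92 × 0.23 = 21.16
  Presentation 63 × 0.25 = 15.75
  Craftsmanship 91 × 0.11 = 10.01
  Use of theme 59 × 0.34 = 20.06
Sum = 73.28
73.28 is ≥ 64.5 and < 90 → Meets

Meets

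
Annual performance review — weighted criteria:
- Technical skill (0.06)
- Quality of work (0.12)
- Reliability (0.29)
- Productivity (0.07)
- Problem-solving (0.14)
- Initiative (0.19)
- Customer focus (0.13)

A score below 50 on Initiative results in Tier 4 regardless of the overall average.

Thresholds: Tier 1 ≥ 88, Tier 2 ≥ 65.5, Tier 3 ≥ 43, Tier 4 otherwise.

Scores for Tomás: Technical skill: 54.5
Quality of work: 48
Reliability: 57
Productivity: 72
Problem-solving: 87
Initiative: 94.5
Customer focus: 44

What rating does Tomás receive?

Initiative score 94.5 ≥ 50: minimum met.
Weighted total:
  Technical skill 54.5 × 0.06 = 3.27
  Quality of work 48 × 0.12 = 5.76
  Reliability 57 × 0.29 = 16.53
  Productivity 72 × 0.07 = 5.04
  Problem-solving 87 × 0.14 = 12.18
  Initiative 94.5 × 0.19 = 17.955
  Customer focus 44 × 0.13 = 5.72
Sum = 66.455
66.455 is ≥ 65.5 and < 88 → Tier 2

Tier 2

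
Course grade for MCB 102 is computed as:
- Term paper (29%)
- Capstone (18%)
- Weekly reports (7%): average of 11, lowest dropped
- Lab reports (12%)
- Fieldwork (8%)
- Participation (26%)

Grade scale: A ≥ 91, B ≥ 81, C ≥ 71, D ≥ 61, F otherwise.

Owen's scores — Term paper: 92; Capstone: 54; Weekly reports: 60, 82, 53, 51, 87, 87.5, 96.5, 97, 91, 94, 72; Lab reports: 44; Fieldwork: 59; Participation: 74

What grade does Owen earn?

Weekly reports: drop 51 → average of remaining 10 = 820/10 = 82
Weighted total:
  Term paper 92 × 0.29 = 26.68
  Capstone 54 × 0.18 = 9.72
  Weekly reports 82 × 0.07 = 5.74
  Lab reports 44 × 0.12 = 5.28
  Fieldwork 59 × 0.08 = 4.72
  Participation 74 × 0.26 = 19.24
Sum = 71.38
71.38 is ≥ 71 and < 81 → C

C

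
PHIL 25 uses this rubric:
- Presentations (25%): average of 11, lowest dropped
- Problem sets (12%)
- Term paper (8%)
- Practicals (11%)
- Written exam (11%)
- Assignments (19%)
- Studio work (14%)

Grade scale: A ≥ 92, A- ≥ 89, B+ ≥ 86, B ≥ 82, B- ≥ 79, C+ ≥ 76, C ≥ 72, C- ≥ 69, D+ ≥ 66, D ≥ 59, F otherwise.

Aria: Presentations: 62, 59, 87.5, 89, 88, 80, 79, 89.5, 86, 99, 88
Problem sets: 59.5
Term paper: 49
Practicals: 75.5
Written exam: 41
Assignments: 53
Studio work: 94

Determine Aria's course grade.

D+

Presentations: drop 59 → average of remaining 10 = 848/10 = 84.8
Weighted total:
  Presentations 84.8 × 0.25 = 21.2
  Problem sets 59.5 × 0.12 = 7.14
  Term paper 49 × 0.08 = 3.92
  Practicals 75.5 × 0.11 = 8.305
  Written exam 41 × 0.11 = 4.51
  Assignments 53 × 0.19 = 10.07
  Studio work 94 × 0.14 = 13.16
Sum = 68.305
68.305 is ≥ 66 and < 69 → D+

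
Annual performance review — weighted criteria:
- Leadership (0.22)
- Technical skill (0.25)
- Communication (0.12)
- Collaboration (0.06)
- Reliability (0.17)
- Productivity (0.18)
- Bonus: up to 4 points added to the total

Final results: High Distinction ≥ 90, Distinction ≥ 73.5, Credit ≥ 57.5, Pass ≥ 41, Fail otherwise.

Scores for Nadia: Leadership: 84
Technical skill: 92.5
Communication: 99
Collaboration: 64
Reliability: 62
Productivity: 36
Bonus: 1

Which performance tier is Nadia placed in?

Distinction

Weighted total:
  Leadership 84 × 0.22 = 18.48
  Technical skill 92.5 × 0.25 = 23.125
  Communication 99 × 0.12 = 11.88
  Collaboration 64 × 0.06 = 3.84
  Reliability 62 × 0.17 = 10.54
  Productivity 36 × 0.18 = 6.48
Sum = 74.345
Bonus: 74.345 + 1 = 75.345
75.345 is ≥ 73.5 and < 90 → Distinction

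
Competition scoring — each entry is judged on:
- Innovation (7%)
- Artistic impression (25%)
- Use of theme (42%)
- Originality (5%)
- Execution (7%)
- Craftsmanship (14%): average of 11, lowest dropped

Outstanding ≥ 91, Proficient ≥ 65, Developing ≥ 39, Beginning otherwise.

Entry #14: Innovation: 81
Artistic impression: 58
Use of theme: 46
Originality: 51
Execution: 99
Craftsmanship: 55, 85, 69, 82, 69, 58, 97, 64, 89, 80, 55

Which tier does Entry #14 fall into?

Developing

Craftsmanship: drop 55 → average of remaining 10 = 748/10 = 74.8
Weighted total:
  Innovation 81 × 0.07 = 5.67
  Artistic impression 58 × 0.25 = 14.5
  Use of theme 46 × 0.42 = 19.32
  Originality 51 × 0.05 = 2.55
  Execution 99 × 0.07 = 6.93
  Craftsmanship 74.8 × 0.14 = 10.472
Sum = 59.442
59.442 is ≥ 39 and < 65 → Developing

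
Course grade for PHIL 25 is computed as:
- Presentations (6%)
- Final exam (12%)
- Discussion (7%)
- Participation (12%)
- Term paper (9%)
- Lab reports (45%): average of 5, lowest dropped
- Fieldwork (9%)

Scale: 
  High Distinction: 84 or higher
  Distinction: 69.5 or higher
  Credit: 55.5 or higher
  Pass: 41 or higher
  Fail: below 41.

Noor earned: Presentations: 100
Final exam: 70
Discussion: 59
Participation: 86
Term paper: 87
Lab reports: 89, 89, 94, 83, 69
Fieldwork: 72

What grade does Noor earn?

Distinction

Lab reports: drop 69 → average of remaining 4 = 355/4 = 88.75
Weighted total:
  Presentations 100 × 0.06 = 6
  Final exam 70 × 0.12 = 8.4
  Discussion 59 × 0.07 = 4.13
  Participation 86 × 0.12 = 10.32
  Term paper 87 × 0.09 = 7.83
  Lab reports 88.75 × 0.45 = 39.9375
  Fieldwork 72 × 0.09 = 6.48
Sum = 83.0975
83.0975 is ≥ 69.5 and < 84 → Distinction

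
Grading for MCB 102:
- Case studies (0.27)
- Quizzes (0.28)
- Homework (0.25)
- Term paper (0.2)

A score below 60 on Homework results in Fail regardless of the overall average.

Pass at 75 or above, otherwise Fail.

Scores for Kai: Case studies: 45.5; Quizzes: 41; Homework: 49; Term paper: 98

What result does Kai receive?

Homework score 49 < 60: minimum not met.
Weighted total:
  Case studies 45.5 × 0.27 = 12.285
  Quizzes 41 × 0.28 = 11.48
  Homework 49 × 0.25 = 12.25
  Term paper 98 × 0.2 = 19.6
Sum = 55.615
Because the Homework minimum was not met, the result is Fail.

Fail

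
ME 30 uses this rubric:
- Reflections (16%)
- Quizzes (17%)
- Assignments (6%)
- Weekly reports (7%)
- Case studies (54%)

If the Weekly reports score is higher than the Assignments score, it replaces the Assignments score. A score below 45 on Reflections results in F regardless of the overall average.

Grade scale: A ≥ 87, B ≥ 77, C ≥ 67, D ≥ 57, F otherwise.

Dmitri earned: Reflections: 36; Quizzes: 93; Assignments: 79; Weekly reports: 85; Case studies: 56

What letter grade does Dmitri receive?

Weekly reports (85) > Assignments (79), so Assignments counts as 85.
Reflections score 36 < 45: minimum not met.
Weighted total:
  Reflections 36 × 0.16 = 5.76
  Quizzes 93 × 0.17 = 15.81
  Assignments 85 × 0.06 = 5.1
  Weekly reports 85 × 0.07 = 5.95
  Case studies 56 × 0.54 = 30.24
Sum = 62.86
Because the Reflections minimum was not met, the result is F.

F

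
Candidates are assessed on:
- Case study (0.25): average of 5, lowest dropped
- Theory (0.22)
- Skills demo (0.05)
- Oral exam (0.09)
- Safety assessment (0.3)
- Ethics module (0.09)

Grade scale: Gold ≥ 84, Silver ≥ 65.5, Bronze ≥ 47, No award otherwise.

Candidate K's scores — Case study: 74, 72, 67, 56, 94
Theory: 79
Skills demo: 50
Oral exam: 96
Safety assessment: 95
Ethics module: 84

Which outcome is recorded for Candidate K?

Case study: drop 56 → average of remaining 4 = 307/4 = 76.75
Weighted total:
  Case study 76.75 × 0.25 = 19.1875
  Theory 79 × 0.22 = 17.38
  Skills demo 50 × 0.05 = 2.5
  Oral exam 96 × 0.09 = 8.64
  Safety assessment 95 × 0.3 = 28.5
  Ethics module 84 × 0.09 = 7.56
Sum = 83.7675
83.7675 is ≥ 65.5 and < 84 → Silver

Silver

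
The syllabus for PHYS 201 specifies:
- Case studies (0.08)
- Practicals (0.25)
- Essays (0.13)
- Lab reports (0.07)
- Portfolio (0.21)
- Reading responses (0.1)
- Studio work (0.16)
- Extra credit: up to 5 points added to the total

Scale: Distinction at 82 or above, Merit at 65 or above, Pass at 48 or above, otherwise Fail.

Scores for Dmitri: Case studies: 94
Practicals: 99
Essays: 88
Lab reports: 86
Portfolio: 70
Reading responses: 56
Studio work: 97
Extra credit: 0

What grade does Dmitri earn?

Weighted total:
  Case studies 94 × 0.08 = 7.52
  Practicals 99 × 0.25 = 24.75
  Essays 88 × 0.13 = 11.44
  Lab reports 86 × 0.07 = 6.02
  Portfolio 70 × 0.21 = 14.7
  Reading responses 56 × 0.1 = 5.6
  Studio work 97 × 0.16 = 15.52
Sum = 85.55
Extra credit: 85.55 + 0 = 85.55
85.55 ≥ 82 → Distinction

Distinction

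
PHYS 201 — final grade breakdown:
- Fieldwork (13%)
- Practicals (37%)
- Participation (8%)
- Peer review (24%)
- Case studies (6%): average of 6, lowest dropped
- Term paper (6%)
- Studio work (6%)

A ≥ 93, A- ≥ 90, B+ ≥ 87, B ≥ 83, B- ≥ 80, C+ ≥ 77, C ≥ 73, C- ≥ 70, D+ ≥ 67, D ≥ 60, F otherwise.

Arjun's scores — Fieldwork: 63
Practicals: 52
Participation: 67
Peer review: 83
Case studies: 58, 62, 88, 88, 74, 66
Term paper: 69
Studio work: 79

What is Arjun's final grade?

Case studies: drop 58 → average of remaining 5 = 378/5 = 75.6
Weighted total:
  Fieldwork 63 × 0.13 = 8.19
  Practicals 52 × 0.37 = 19.24
  Participation 67 × 0.08 = 5.36
  Peer review 83 × 0.24 = 19.92
  Case studies 75.6 × 0.06 = 4.536
  Term paper 69 × 0.06 = 4.14
  Studio work 79 × 0.06 = 4.74
Sum = 66.126
66.126 is ≥ 60 and < 67 → D

D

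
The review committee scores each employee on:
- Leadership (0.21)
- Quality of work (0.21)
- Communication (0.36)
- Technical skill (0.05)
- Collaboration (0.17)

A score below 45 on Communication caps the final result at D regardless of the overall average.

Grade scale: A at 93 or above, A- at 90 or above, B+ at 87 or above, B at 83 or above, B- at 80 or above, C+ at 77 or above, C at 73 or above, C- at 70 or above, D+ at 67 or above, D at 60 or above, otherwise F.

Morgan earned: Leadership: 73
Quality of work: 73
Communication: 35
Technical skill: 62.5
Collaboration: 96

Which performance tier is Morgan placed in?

Communication score 35 < 45: minimum not met.
Weighted total:
  Leadership 73 × 0.21 = 15.33
  Quality of work 73 × 0.21 = 15.33
  Communication 35 × 0.36 = 12.6
  Technical skill 62.5 × 0.05 = 3.125
  Collaboration 96 × 0.17 = 16.32
Sum = 62.705
62.705 would be D; cap at D applies → D.

D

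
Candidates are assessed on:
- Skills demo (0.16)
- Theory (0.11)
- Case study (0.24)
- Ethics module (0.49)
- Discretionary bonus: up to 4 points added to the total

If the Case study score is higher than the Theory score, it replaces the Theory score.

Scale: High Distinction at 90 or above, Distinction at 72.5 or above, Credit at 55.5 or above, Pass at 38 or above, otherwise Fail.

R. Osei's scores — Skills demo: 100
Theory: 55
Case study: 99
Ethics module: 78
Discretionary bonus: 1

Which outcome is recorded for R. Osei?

Case study (99) > Theory (55), so Theory counts as 99.
Weighted total:
  Skills demo 100 × 0.16 = 16
  Theory 99 × 0.11 = 10.89
  Case study 99 × 0.24 = 23.76
  Ethics module 78 × 0.49 = 38.22
Sum = 88.87
Discretionary bonus: 88.87 + 1 = 89.87
89.87 is ≥ 72.5 and < 90 → Distinction

Distinction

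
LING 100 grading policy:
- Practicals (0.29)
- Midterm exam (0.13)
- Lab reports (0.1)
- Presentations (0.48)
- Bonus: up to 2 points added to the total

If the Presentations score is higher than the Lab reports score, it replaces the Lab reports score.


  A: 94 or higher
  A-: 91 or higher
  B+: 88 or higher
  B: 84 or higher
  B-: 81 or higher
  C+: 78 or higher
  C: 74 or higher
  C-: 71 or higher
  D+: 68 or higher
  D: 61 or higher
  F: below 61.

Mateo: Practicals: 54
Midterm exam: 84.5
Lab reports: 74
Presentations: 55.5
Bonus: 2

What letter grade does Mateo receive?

Presentations (55.5) ≤ Lab reports (74), so Lab reports stays at 74.
Weighted total:
  Practicals 54 × 0.29 = 15.66
  Midterm exam 84.5 × 0.13 = 10.985
  Lab reports 74 × 0.1 = 7.4
  Presentations 55.5 × 0.48 = 26.64
Sum = 60.685
Bonus: 60.685 + 2 = 62.685
62.685 is ≥ 61 and < 68 → D

D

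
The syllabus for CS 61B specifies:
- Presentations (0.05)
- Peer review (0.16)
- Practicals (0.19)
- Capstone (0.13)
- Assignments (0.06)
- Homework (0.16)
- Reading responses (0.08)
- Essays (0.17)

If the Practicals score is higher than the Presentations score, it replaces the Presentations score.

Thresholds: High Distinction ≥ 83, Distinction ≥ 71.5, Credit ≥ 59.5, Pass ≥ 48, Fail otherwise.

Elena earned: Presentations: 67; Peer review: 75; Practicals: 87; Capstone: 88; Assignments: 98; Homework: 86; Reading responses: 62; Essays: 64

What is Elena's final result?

Distinction

Practicals (87) > Presentations (67), so Presentations counts as 87.
Weighted total:
  Presentations 87 × 0.05 = 4.35
  Peer review 75 × 0.16 = 12
  Practicals 87 × 0.19 = 16.53
  Capstone 88 × 0.13 = 11.44
  Assignments 98 × 0.06 = 5.88
  Homework 86 × 0.16 = 13.76
  Reading responses 62 × 0.08 = 4.96
  Essays 64 × 0.17 = 10.88
Sum = 79.8
79.8 is ≥ 71.5 and < 83 → Distinction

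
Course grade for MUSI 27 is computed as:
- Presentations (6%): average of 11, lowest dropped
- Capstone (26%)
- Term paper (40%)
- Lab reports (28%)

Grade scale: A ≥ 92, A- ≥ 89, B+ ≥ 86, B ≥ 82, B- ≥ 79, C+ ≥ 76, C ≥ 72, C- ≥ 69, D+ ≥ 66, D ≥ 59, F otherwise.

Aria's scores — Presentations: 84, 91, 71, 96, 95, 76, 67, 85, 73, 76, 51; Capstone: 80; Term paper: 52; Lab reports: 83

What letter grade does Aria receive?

C-

Presentations: drop 51 → average of remaining 10 = 814/10 = 81.4
Weighted total:
  Presentations 81.4 × 0.06 = 4.884
  Capstone 80 × 0.26 = 20.8
  Term paper 52 × 0.4 = 20.8
  Lab reports 83 × 0.28 = 23.24
Sum = 69.724
69.724 is ≥ 69 and < 72 → C-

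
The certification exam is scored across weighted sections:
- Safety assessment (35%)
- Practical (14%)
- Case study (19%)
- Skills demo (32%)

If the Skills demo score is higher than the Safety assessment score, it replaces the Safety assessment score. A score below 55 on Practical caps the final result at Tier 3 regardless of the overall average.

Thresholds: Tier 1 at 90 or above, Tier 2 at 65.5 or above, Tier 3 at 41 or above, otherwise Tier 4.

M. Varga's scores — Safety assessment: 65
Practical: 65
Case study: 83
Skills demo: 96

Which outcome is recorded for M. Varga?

Skills demo (96) > Safety assessment (65), so Safety assessment counts as 96.
Practical score 65 ≥ 55: minimum met.
Weighted total:
  Safety assessment 96 × 0.35 = 33.6
  Practical 65 × 0.14 = 9.1
  Case study 83 × 0.19 = 15.77
  Skills demo 96 × 0.32 = 30.72
Sum = 89.19
89.19 is ≥ 65.5 and < 90 → Tier 2

Tier 2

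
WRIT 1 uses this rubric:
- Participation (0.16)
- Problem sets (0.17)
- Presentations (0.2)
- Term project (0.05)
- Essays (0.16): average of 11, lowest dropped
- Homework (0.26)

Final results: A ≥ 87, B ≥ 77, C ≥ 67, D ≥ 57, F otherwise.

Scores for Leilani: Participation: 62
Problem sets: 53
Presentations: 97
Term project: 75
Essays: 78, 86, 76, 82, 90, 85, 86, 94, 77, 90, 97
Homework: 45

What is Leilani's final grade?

Essays: drop 76 → average of remaining 10 = 865/10 = 86.5
Weighted total:
  Participation 62 × 0.16 = 9.92
  Problem sets 53 × 0.17 = 9.01
  Presentations 97 × 0.2 = 19.4
  Term project 75 × 0.05 = 3.75
  Essays 86.5 × 0.16 = 13.84
  Homework 45 × 0.26 = 11.7
Sum = 67.62
67.62 is ≥ 67 and < 77 → C

C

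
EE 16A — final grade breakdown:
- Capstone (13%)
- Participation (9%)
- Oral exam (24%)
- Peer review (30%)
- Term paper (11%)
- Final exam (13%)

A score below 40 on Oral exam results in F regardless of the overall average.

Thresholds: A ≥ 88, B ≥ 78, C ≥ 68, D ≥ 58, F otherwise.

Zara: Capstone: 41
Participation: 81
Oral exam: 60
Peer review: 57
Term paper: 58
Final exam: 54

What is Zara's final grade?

F

Oral exam score 60 ≥ 40: minimum met.
Weighted total:
  Capstone 41 × 0.13 = 5.33
  Participation 81 × 0.09 = 7.29
  Oral exam 60 × 0.24 = 14.4
  Peer review 57 × 0.3 = 17.1
  Term paper 58 × 0.11 = 6.38
  Final exam 54 × 0.13 = 7.02
Sum = 57.52
57.52 < 58 → F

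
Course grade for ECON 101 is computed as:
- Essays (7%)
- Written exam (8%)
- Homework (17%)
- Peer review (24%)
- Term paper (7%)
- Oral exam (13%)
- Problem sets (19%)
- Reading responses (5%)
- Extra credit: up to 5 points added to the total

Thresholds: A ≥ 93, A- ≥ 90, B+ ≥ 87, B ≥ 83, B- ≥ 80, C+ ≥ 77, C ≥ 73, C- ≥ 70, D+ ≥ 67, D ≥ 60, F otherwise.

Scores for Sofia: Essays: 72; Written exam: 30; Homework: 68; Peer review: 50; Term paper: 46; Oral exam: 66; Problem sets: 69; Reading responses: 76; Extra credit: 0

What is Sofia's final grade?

Weighted total:
  Essays 72 × 0.07 = 5.04
  Written exam 30 × 0.08 = 2.4
  Homework 68 × 0.17 = 11.56
  Peer review 50 × 0.24 = 12
  Term paper 46 × 0.07 = 3.22
  Oral exam 66 × 0.13 = 8.58
  Problem sets 69 × 0.19 = 13.11
  Reading responses 76 × 0.05 = 3.8
Sum = 59.71
Extra credit: 59.71 + 0 = 59.71
59.71 < 60 → F

F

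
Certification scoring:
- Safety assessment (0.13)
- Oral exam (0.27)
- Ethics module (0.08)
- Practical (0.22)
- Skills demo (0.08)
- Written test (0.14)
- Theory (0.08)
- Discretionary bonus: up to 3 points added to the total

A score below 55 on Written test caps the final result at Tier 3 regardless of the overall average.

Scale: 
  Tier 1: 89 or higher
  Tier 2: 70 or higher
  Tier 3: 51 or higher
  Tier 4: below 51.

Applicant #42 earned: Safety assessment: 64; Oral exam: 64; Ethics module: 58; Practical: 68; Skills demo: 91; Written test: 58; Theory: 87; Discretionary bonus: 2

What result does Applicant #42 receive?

Written test score 58 ≥ 55: minimum met.
Weighted total:
  Safety assessment 64 × 0.13 = 8.32
  Oral exam 64 × 0.27 = 17.28
  Ethics module 58 × 0.08 = 4.64
  Practical 68 × 0.22 = 14.96
  Skills demo 91 × 0.08 = 7.28
  Written test 58 × 0.14 = 8.12
  Theory 87 × 0.08 = 6.96
Sum = 67.56
Discretionary bonus: 67.56 + 2 = 69.56
69.56 is ≥ 51 and < 70 → Tier 3

Tier 3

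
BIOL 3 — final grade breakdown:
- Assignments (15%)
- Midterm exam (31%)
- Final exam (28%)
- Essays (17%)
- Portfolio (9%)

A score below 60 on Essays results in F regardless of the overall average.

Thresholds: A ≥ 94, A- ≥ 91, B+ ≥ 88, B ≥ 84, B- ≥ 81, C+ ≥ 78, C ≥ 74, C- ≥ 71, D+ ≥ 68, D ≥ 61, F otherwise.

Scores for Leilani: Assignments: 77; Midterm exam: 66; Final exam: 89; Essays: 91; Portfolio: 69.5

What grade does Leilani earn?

Essays score 91 ≥ 60: minimum met.
Weighted total:
  Assignments 77 × 0.15 = 11.55
  Midterm exam 66 × 0.31 = 20.46
  Final exam 89 × 0.28 = 24.92
  Essays 91 × 0.17 = 15.47
  Portfolio 69.5 × 0.09 = 6.255
Sum = 78.655
78.655 is ≥ 78 and < 81 → C+

C+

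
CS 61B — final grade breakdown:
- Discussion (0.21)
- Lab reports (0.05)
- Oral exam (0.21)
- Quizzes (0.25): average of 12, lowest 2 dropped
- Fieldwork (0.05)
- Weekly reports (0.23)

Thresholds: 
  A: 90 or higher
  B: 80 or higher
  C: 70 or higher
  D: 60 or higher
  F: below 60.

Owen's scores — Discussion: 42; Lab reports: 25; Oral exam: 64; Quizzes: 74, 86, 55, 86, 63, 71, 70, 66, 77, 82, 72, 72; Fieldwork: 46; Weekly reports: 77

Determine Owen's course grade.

D

Quizzes: drop 55, 63 → average of remaining 10 = 756/10 = 75.6
Weighted total:
  Discussion 42 × 0.21 = 8.82
  Lab reports 25 × 0.05 = 1.25
  Oral exam 64 × 0.21 = 13.44
  Quizzes 75.6 × 0.25 = 18.9
  Fieldwork 46 × 0.05 = 2.3
  Weekly reports 77 × 0.23 = 17.71
Sum = 62.42
62.42 is ≥ 60 and < 70 → D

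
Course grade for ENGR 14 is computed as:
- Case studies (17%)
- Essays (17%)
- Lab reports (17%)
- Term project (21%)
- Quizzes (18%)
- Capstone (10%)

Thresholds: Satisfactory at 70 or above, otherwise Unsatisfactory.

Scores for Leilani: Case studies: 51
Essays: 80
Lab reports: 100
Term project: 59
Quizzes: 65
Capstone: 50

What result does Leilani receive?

Weighted total:
  Case studies 51 × 0.17 = 8.67
  Essays 80 × 0.17 = 13.6
  Lab reports 100 × 0.17 = 17
  Term project 59 × 0.21 = 12.39
  Quizzes 65 × 0.18 = 11.7
  Capstone 50 × 0.1 = 5
Sum = 68.36
68.36 < 70 → Unsatisfactory

Unsatisfactory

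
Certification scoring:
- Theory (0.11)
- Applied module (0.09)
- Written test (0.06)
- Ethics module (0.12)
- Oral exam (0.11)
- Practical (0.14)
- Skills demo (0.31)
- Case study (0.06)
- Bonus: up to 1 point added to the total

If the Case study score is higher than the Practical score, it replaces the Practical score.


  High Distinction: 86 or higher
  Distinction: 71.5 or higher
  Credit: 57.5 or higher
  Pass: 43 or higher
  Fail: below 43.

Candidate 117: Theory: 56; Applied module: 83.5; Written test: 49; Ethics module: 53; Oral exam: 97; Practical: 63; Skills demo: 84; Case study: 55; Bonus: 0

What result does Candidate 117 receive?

Case study (55) ≤ Practical (63), so Practical stays at 63.
Weighted total:
  Theory 56 × 0.11 = 6.16
  Applied module 83.5 × 0.09 = 7.515
  Written test 49 × 0.06 = 2.94
  Ethics module 53 × 0.12 = 6.36
  Oral exam 97 × 0.11 = 10.67
  Practical 63 × 0.14 = 8.82
  Skills demo 84 × 0.31 = 26.04
  Case study 55 × 0.06 = 3.3
Sum = 71.805
Bonus: 71.805 + 0 = 71.805
71.805 is ≥ 71.5 and < 86 → Distinction

Distinction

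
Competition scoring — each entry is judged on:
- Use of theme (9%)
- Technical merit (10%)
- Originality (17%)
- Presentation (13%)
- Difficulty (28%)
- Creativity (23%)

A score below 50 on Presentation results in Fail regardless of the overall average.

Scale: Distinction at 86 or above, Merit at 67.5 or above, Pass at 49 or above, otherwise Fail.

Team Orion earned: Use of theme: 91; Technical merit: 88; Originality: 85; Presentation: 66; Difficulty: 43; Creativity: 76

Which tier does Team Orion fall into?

Merit

Presentation score 66 ≥ 50: minimum met.
Weighted total:
  Use of theme 91 × 0.09 = 8.19
  Technical merit 88 × 0.1 = 8.8
  Originality 85 × 0.17 = 14.45
  Presentation 66 × 0.13 = 8.58
  Difficulty 43 × 0.28 = 12.04
  Creativity 76 × 0.23 = 17.48
Sum = 69.54
69.54 is ≥ 67.5 and < 86 → Merit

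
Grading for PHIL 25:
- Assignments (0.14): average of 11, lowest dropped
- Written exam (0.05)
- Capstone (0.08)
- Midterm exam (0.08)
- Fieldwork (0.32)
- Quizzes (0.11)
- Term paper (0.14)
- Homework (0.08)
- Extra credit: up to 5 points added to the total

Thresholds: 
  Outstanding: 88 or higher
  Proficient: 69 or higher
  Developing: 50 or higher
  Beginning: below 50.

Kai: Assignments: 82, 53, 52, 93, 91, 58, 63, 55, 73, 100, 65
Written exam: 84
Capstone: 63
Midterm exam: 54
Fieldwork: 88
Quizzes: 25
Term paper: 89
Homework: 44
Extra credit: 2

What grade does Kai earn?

Assignments: drop 52 → average of remaining 10 = 733/10 = 73.3
Weighted total:
  Assignments 73.3 × 0.14 = 10.262
  Written exam 84 × 0.05 = 4.2
  Capstone 63 × 0.08 = 5.04
  Midterm exam 54 × 0.08 = 4.32
  Fieldwork 88 × 0.32 = 28.16
  Quizzes 25 × 0.11 = 2.75
  Term paper 89 × 0.14 = 12.46
  Homework 44 × 0.08 = 3.52
Sum = 70.712
Extra credit: 70.712 + 2 = 72.712
72.712 is ≥ 69 and < 88 → Proficient

Proficient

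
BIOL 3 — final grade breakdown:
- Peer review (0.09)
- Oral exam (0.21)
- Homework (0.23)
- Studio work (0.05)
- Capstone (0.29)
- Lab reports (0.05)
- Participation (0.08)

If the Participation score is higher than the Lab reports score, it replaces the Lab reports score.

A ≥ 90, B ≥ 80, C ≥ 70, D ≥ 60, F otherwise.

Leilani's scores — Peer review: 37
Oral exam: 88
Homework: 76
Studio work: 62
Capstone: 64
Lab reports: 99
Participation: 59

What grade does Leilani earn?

C

Participation (59) ≤ Lab reports (99), so Lab reports stays at 99.
Weighted total:
  Peer review 37 × 0.09 = 3.33
  Oral exam 88 × 0.21 = 18.48
  Homework 76 × 0.23 = 17.48
  Studio work 62 × 0.05 = 3.1
  Capstone 64 × 0.29 = 18.56
  Lab reports 99 × 0.05 = 4.95
  Participation 59 × 0.08 = 4.72
Sum = 70.62
70.62 is ≥ 70 and < 80 → C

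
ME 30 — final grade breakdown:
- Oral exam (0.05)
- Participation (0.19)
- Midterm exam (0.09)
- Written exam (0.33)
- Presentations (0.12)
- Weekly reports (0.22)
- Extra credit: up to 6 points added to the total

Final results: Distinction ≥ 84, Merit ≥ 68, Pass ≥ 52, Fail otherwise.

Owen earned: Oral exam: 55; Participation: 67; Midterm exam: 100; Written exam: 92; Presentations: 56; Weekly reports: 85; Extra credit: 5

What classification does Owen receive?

Distinction

Weighted total:
  Oral exam 55 × 0.05 = 2.75
  Participation 67 × 0.19 = 12.73
  Midterm exam 100 × 0.09 = 9
  Written exam 92 × 0.33 = 30.36
  Presentations 56 × 0.12 = 6.72
  Weekly reports 85 × 0.22 = 18.7
Sum = 80.26
Extra credit: 80.26 + 5 = 85.26
85.26 ≥ 84 → Distinction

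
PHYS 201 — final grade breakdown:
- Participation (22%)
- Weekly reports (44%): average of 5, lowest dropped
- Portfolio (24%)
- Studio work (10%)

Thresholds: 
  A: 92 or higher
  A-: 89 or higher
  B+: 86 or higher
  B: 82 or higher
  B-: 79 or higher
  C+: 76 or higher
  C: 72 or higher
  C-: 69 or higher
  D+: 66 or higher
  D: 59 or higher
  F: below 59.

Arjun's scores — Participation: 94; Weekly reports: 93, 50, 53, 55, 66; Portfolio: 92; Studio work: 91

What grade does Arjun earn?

Weekly reports: drop 50 → average of remaining 4 = 267/4 = 66.75
Weighted total:
  Participation 94 × 0.22 = 20.68
  Weekly reports 66.75 × 0.44 = 29.37
  Portfolio 92 × 0.24 = 22.08
  Studio work 91 × 0.1 = 9.1
Sum = 81.23
81.23 is ≥ 79 and < 82 → B-

B-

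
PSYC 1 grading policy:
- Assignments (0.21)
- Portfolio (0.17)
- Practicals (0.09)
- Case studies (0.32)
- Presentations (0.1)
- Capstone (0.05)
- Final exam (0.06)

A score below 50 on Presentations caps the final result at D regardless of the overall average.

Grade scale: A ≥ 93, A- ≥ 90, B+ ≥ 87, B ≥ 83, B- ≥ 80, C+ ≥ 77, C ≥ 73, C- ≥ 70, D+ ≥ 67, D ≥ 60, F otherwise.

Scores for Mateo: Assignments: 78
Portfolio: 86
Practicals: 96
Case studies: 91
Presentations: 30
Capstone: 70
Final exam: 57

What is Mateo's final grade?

Presentations score 30 < 50: minimum not met.
Weighted total:
  Assignments 78 × 0.21 = 16.38
  Portfolio 86 × 0.17 = 14.62
  Practicals 96 × 0.09 = 8.64
  Case studies 91 × 0.32 = 29.12
  Presentations 30 × 0.1 = 3
  Capstone 70 × 0.05 = 3.5
  Final exam 57 × 0.06 = 3.42
Sum = 78.68
78.68 would be C+; cap at D applies → D.

D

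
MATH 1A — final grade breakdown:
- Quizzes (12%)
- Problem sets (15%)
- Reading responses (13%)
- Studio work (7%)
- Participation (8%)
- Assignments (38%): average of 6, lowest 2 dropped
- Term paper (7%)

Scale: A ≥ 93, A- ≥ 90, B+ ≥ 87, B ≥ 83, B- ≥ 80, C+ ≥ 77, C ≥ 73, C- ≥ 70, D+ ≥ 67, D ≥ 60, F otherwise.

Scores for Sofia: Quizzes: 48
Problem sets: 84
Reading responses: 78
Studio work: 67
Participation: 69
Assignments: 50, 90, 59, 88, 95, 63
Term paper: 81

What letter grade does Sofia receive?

Assignments: drop 50, 59 → average of remaining 4 = 336/4 = 84
Weighted total:
  Quizzes 48 × 0.12 = 5.76
  Problem sets 84 × 0.15 = 12.6
  Reading responses 78 × 0.13 = 10.14
  Studio work 67 × 0.07 = 4.69
  Participation 69 × 0.08 = 5.52
  Assignments 84 × 0.38 = 31.92
  Term paper 81 × 0.07 = 5.67
Sum = 76.3
76.3 is ≥ 73 and < 77 → C

C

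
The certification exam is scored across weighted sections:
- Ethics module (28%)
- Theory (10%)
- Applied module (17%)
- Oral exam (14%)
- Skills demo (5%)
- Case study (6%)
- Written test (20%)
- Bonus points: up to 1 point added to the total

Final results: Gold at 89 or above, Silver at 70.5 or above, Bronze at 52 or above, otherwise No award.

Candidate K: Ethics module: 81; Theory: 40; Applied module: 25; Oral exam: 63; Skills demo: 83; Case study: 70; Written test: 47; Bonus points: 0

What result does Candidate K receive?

Weighted total:
  Ethics module 81 × 0.28 = 22.68
  Theory 40 × 0.1 = 4
  Applied module 25 × 0.17 = 4.25
  Oral exam 63 × 0.14 = 8.82
  Skills demo 83 × 0.05 = 4.15
  Case study 70 × 0.06 = 4.2
  Written test 47 × 0.2 = 9.4
Sum = 57.5
Bonus points: 57.5 + 0 = 57.5
57.5 is ≥ 52 and < 70.5 → Bronze

Bronze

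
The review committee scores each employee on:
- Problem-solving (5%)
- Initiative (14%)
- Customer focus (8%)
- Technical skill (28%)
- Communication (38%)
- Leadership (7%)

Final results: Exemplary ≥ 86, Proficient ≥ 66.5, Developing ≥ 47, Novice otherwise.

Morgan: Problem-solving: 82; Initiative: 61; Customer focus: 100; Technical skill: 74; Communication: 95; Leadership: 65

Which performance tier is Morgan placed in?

Proficient

Weighted total:
  Problem-solving 82 × 0.05 = 4.1
  Initiative 61 × 0.14 = 8.54
  Customer focus 100 × 0.08 = 8
  Technical skill 74 × 0.28 = 20.72
  Communication 95 × 0.38 = 36.1
  Leadership 65 × 0.07 = 4.55
Sum = 82.01
82.01 is ≥ 66.5 and < 86 → Proficient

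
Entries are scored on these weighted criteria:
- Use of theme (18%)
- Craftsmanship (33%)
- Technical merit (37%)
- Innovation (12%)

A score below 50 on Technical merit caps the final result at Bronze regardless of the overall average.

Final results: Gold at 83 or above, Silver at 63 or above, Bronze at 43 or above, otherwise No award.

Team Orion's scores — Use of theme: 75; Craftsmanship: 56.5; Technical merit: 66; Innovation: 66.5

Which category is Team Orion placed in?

Silver

Technical merit score 66 ≥ 50: minimum met.
Weighted total:
  Use of theme 75 × 0.18 = 13.5
  Craftsmanship 56.5 × 0.33 = 18.645
  Technical merit 66 × 0.37 = 24.42
  Innovation 66.5 × 0.12 = 7.98
Sum = 64.545
64.545 is ≥ 63 and < 83 → Silver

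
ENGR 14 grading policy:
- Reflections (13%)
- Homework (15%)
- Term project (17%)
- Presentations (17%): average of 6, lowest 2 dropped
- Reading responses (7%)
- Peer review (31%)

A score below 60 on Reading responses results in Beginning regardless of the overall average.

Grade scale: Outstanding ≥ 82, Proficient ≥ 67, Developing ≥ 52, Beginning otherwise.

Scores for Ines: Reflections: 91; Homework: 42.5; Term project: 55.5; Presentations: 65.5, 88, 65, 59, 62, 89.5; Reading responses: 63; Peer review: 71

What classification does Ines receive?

Presentations: drop 59, 62 → average of remaining 4 = 308/4 = 77
Reading responses score 63 ≥ 60: minimum met.
Weighted total:
  Reflections 91 × 0.13 = 11.83
  Homework 42.5 × 0.15 = 6.375
  Term project 55.5 × 0.17 = 9.435
  Presentations 77 × 0.17 = 13.09
  Reading responses 63 × 0.07 = 4.41
  Peer review 71 × 0.31 = 22.01
Sum = 67.15
67.15 is ≥ 67 and < 82 → Proficient

Proficient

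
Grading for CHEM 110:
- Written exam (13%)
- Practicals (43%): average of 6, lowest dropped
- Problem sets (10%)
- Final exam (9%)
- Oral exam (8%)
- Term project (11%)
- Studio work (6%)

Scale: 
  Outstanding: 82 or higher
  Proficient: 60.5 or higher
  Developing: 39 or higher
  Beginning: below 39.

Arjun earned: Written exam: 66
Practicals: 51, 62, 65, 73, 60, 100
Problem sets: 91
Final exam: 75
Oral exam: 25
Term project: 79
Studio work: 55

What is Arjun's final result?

Practicals: drop 51 → average of remaining 5 = 360/5 = 72
Weighted total:
  Written exam 66 × 0.13 = 8.58
  Practicals 72 × 0.43 = 30.96
  Problem sets 91 × 0.1 = 9.1
  Final exam 75 × 0.09 = 6.75
  Oral exam 25 × 0.08 = 2
  Term project 79 × 0.11 = 8.69
  Studio work 55 × 0.06 = 3.3
Sum = 69.38
69.38 is ≥ 60.5 and < 82 → Proficient

Proficient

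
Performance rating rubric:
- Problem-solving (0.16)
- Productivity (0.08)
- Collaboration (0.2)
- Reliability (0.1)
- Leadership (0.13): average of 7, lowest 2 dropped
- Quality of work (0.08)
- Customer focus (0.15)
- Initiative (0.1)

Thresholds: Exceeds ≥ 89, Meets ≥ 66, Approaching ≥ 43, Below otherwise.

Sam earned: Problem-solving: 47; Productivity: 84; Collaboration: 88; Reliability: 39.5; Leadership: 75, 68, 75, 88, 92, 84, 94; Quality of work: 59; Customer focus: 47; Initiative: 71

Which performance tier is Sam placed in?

Leadership: drop 68, 75 → average of remaining 5 = 433/5 = 86.6
Weighted total:
  Problem-solving 47 × 0.16 = 7.52
  Productivity 84 × 0.08 = 6.72
  Collaboration 88 × 0.2 = 17.6
  Reliability 39.5 × 0.1 = 3.95
  Leadership 86.6 × 0.13 = 11.258
  Quality of work 59 × 0.08 = 4.72
  Customer focus 47 × 0.15 = 7.05
  Initiative 71 × 0.1 = 7.1
Sum = 65.918
65.918 is ≥ 43 and < 66 → Approaching

Approaching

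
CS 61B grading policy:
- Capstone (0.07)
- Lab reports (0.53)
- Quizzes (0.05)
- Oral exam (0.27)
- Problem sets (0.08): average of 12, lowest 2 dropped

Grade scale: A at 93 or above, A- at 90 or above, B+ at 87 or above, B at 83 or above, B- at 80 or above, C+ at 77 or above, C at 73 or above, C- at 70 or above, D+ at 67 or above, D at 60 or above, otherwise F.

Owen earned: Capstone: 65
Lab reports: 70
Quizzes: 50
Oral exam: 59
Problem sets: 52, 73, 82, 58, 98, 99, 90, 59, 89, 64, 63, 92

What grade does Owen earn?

D

Problem sets: drop 52, 58 → average of remaining 10 = 809/10 = 80.9
Weighted total:
  Capstone 65 × 0.07 = 4.55
  Lab reports 70 × 0.53 = 37.1
  Quizzes 50 × 0.05 = 2.5
  Oral exam 59 × 0.27 = 15.93
  Problem sets 80.9 × 0.08 = 6.472
Sum = 66.552
66.552 is ≥ 60 and < 67 → D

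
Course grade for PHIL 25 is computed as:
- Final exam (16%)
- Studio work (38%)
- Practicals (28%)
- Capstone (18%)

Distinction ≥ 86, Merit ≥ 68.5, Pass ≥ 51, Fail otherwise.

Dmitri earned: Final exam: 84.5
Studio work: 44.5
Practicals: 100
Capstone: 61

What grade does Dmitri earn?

Weighted total:
  Final exam 84.5 × 0.16 = 13.52
  Studio work 44.5 × 0.38 = 16.91
  Practicals 100 × 0.28 = 28
  Capstone 61 × 0.18 = 10.98
Sum = 69.41
69.41 is ≥ 68.5 and < 86 → Merit

Merit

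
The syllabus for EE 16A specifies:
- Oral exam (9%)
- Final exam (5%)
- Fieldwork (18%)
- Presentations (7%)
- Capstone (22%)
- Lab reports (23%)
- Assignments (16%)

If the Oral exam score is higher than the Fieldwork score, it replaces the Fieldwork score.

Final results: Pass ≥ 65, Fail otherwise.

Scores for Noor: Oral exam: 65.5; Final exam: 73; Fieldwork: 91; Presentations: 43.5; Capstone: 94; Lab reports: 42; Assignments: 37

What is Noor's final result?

Pass

Oral exam (65.5) ≤ Fieldwork (91), so Fieldwork stays at 91.
Weighted total:
  Oral exam 65.5 × 0.09 = 5.895
  Final exam 73 × 0.05 = 3.65
  Fieldwork 91 × 0.18 = 16.38
  Presentations 43.5 × 0.07 = 3.045
  Capstone 94 × 0.22 = 20.68
  Lab reports 42 × 0.23 = 9.66
  Assignments 37 × 0.16 = 5.92
Sum = 65.23
65.23 ≥ 65 → Pass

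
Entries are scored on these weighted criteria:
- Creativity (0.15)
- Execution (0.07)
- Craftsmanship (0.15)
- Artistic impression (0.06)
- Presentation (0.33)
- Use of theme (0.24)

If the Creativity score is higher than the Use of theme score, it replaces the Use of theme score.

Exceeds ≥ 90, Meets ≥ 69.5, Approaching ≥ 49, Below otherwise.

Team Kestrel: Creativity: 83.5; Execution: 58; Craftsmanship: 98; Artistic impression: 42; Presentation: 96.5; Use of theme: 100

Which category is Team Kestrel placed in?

Meets

Creativity (83.5) ≤ Use of theme (100), so Use of theme stays at 100.
Weighted total:
  Creativity 83.5 × 0.15 = 12.525
  Execution 58 × 0.07 = 4.06
  Craftsmanship 98 × 0.15 = 14.7
  Artistic impression 42 × 0.06 = 2.52
  Presentation 96.5 × 0.33 = 31.845
  Use of theme 100 × 0.24 = 24
Sum = 89.65
89.65 is ≥ 69.5 and < 90 → Meets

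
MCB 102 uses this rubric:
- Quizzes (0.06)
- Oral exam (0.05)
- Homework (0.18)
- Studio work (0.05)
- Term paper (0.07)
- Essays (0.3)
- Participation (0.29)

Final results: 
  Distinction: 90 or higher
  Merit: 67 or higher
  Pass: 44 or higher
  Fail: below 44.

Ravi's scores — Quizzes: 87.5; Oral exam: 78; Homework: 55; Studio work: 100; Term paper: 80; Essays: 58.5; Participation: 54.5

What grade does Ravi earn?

Pass

Weighted total:
  Quizzes 87.5 × 0.06 = 5.25
  Oral exam 78 × 0.05 = 3.9
  Homework 55 × 0.18 = 9.9
  Studio work 100 × 0.05 = 5
  Term paper 80 × 0.07 = 5.6
  Essays 58.5 × 0.3 = 17.55
  Participation 54.5 × 0.29 = 15.805
Sum = 63.005
63.005 is ≥ 44 and < 67 → Pass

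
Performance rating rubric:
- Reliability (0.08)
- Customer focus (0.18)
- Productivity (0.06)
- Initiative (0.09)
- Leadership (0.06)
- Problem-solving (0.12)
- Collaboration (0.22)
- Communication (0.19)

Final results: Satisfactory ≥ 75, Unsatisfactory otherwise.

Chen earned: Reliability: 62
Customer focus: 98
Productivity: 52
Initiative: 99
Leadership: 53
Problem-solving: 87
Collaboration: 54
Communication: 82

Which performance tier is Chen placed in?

Satisfactory

Weighted total:
  Reliability 62 × 0.08 = 4.96
  Customer focus 98 × 0.18 = 17.64
  Productivity 52 × 0.06 = 3.12
  Initiative 99 × 0.09 = 8.91
  Leadership 53 × 0.06 = 3.18
  Problem-solving 87 × 0.12 = 10.44
  Collaboration 54 × 0.22 = 11.88
  Communication 82 × 0.19 = 15.58
Sum = 75.71
75.71 ≥ 75 → Satisfactory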